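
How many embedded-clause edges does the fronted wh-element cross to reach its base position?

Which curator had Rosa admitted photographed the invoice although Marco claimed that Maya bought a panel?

"which curator" is extracted from the subject of "photographed".
Boundaries crossed, outermost first: [Ø] — 1 in total.

1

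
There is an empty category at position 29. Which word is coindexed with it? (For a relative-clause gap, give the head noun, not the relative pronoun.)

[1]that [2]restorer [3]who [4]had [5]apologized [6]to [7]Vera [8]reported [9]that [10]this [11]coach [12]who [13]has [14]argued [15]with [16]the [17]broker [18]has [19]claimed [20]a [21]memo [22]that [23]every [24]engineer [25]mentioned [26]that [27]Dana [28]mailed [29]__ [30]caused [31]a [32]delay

The gap at 29 is the object of "mailed", inside a relative clause.
The relative pronoun is "that" (word 22); it is bound by the head noun immediately before it.
Its filler is the head noun "memo", at word 21.

21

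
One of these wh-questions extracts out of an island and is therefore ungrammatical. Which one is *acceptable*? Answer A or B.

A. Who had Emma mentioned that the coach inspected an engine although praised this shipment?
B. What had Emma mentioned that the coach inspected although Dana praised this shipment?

In A, the wh-phrase is extracted from inside an adjunct island (introduced by "although"), which blocks movement.
In B, the extraction path crosses only that-complement boundaries, which are transparent.
So B is grammatical.

B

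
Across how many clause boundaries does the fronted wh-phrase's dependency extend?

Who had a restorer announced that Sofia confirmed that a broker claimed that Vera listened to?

3

"who" is extracted from the PP object of "listened".
Boundaries crossed, outermost first: [that], [that], [that] — 3 in total.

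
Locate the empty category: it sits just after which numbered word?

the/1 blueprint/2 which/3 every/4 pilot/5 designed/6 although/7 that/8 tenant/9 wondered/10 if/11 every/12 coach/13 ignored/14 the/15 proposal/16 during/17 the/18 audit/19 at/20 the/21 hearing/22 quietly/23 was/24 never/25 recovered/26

6

The displaced element is "the blueprint" (word 2).
It functions as the direct object of "designed", so the gap sits immediately after word 6 ("designed").
Base order: Every pilot designed the blueprint although that tenant wondered if every coach ignored the proposal during the audit at the hearing quietly.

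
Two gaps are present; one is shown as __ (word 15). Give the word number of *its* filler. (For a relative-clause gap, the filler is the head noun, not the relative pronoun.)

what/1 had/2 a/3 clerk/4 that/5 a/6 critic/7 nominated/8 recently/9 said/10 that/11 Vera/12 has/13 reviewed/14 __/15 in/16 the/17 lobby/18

1

The marked gap is the direct object of "reviewed".
Its filler is the fronted wh-phrase "what", at word 1.
(The other dependency links word 4 to a gap after word 8.)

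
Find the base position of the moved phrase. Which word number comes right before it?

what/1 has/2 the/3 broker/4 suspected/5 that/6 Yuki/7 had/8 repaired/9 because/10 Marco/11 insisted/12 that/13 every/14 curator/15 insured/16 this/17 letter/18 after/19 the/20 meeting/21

The displaced element is "what" (word 1).
It is linked across 1 clause boundary (that).
It functions as the direct object of "repaired", so the gap sits immediately after word 9 ("repaired").
Base order: The broker has suspected that Yuki had repaired what because Marco insisted that every curator insured this letter after the meeting.

9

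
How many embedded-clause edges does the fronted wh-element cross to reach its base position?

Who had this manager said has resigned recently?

1

"who" is extracted from the subject of "resigned".
Boundaries crossed, outermost first: [Ø] — 1 in total.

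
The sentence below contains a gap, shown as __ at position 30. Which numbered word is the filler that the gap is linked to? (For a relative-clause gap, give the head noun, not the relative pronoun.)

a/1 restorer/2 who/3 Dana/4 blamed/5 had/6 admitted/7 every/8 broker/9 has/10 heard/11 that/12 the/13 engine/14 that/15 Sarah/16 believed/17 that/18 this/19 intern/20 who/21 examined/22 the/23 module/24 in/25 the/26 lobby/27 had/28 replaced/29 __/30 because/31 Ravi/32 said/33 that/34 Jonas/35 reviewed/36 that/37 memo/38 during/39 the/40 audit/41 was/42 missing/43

14

The gap at 30 is the object of "replaced", inside a relative clause.
The relative pronoun is "that" (word 15); it is bound by the head noun immediately before it.
Its filler is the head noun "engine", at word 14.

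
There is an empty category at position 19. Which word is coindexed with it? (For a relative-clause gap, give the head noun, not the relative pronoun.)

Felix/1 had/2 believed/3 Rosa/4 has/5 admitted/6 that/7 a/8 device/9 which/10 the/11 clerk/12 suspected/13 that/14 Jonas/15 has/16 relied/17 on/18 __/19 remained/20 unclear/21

The gap at 19 is the prepositional object of "relied", inside a relative clause.
The relative pronoun is "which" (word 10); it is bound by the head noun immediately before it.
Its filler is the head noun "device", at word 9.

9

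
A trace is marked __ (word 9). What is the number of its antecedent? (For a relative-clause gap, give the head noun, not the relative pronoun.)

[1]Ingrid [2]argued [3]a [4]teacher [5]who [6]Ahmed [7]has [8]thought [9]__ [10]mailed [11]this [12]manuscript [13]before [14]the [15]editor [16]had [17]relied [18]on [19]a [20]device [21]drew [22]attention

4

The gap at 9 is the subject of "mailed", inside a relative clause.
The relative pronoun is "who" (word 5); it is bound by the head noun immediately before it.
Its filler is the head noun "teacher", at word 4.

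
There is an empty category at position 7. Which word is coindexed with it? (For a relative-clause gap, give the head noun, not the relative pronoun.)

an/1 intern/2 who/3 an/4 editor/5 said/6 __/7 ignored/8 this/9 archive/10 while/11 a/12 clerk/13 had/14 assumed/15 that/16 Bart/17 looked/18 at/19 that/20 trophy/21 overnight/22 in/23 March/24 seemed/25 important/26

2

The gap at 7 is the subject of "ignored", inside a relative clause.
The relative pronoun is "who" (word 3); it is bound by the head noun immediately before it.
Its filler is the head noun "intern", at word 2.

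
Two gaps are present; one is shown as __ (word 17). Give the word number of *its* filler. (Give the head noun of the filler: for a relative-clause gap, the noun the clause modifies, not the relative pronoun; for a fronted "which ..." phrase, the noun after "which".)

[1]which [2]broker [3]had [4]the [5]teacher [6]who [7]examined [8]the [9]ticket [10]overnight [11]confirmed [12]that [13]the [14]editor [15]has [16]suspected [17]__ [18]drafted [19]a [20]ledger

The marked gap is the subject of "drafted".
Its filler is the fronted wh-phrase "which broker", at word 2.
(The other dependency links word 5 to a gap after word 6.)

2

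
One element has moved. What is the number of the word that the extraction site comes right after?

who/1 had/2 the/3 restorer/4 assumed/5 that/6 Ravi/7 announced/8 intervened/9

The displaced element is "who" (word 1).
It is linked across 2 clause boundaries (that → Ø).
It functions as the subject of "intervened", so the gap sits immediately after word 8 ("announced").
Base order: The restorer had assumed that Ravi announced that who intervened.

8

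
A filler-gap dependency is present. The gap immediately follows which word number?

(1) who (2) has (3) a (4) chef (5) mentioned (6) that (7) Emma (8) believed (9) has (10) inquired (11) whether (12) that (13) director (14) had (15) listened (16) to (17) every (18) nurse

8

The displaced element is "who" (word 1).
It is linked across 2 clause boundaries (that → Ø).
It functions as the subject of "inquired", so the gap sits immediately after word 8 ("believed").
Base order: A chef has mentioned that Emma believed that who has inquired whether that director had listened to every nurse.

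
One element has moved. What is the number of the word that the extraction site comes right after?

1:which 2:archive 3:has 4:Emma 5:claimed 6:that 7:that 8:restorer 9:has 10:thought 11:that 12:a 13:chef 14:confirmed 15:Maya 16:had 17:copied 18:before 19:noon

The displaced element is "which archive" (word 2).
It is linked across 3 clause boundaries (that → that → Ø).
It functions as the direct object of "copied", so the gap sits immediately after word 17 ("copied").
Base order: Emma has claimed that that restorer has thought that a chef confirmed Maya had copied which archive before noon.

17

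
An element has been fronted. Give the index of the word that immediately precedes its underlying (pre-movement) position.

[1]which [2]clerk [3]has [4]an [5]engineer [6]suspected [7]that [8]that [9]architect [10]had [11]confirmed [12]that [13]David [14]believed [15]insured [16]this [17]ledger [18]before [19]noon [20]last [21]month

14

The displaced element is "which clerk" (word 2).
It is linked across 3 clause boundaries (that → that → Ø).
It functions as the subject of "insured", so the gap sits immediately after word 14 ("believed").
Base order: An engineer has suspected that that architect had confirmed that David believed that which clerk insured this ledger before noon last month.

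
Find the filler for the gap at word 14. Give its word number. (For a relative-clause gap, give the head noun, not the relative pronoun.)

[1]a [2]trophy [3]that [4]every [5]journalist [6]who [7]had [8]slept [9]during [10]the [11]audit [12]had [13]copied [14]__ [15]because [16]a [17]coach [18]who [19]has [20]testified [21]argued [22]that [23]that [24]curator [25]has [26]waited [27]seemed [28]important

The gap at 14 is the object of "copied", inside a relative clause.
The relative pronoun is "that" (word 3); it is bound by the head noun immediately before it.
Its filler is the head noun "trophy", at word 2.

2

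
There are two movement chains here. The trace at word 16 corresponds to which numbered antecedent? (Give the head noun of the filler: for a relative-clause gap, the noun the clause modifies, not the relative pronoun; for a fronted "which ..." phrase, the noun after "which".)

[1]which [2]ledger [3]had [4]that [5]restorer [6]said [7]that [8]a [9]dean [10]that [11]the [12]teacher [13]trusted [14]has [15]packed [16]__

The marked gap is the direct object of "packed".
Its filler is the fronted wh-phrase "which ledger", at word 2.
(The other dependency links word 9 to a gap after word 13.)

2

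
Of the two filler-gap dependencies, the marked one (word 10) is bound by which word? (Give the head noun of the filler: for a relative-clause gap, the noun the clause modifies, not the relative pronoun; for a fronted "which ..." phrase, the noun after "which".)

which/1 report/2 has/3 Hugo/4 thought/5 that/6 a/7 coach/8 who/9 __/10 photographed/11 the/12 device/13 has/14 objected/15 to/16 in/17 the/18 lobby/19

The marked gap is inside the relative clause, the subject of "photographed".
Its filler is the head noun "coach" (via "who"), at word 8.
(The other dependency links word 2 to a gap after word 16.)

8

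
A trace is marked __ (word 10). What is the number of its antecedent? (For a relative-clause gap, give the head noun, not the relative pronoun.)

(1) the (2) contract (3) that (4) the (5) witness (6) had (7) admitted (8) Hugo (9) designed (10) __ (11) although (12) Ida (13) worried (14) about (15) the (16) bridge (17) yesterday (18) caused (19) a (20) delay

The gap at 10 is the object of "designed", inside a relative clause.
The relative pronoun is "that" (word 3); it is bound by the head noun immediately before it.
Its filler is the head noun "contract", at word 2.

2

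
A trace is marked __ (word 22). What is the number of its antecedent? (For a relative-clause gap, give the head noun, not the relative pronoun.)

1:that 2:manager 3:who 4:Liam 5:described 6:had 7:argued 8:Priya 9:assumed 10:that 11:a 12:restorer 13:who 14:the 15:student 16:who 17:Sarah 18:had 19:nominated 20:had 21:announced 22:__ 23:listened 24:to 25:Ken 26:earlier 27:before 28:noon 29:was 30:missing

The gap at 22 is the subject of "listened", inside a relative clause.
The relative pronoun is "who" (word 13); it is bound by the head noun immediately before it.
Its filler is the head noun "restorer", at word 12.

12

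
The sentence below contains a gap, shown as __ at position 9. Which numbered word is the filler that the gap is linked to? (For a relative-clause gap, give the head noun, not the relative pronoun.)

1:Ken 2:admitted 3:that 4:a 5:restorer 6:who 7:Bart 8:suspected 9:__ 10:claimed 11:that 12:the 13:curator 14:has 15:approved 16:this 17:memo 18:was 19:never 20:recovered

5

The gap at 9 is the subject of "claimed", inside a relative clause.
The relative pronoun is "who" (word 6); it is bound by the head noun immediately before it.
Its filler is the head noun "restorer", at word 5.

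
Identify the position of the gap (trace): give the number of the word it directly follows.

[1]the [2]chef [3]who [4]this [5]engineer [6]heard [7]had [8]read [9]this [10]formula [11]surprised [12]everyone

The displaced element is "the chef" (word 2).
It is linked across 1 clause boundary (Ø).
It functions as the subject of "read", so the gap sits immediately after word 6 ("heard").
Base order: This engineer heard the chef had read this formula.

6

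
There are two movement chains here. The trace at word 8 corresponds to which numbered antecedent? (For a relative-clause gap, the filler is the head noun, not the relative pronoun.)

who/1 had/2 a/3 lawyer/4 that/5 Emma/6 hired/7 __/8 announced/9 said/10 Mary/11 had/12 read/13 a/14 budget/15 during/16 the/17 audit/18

The marked gap is inside the relative clause, the direct object of "hired".
Its filler is the head noun "lawyer" (via "that"), at word 4.
(The other dependency links word 1 to a gap after word 9.)

4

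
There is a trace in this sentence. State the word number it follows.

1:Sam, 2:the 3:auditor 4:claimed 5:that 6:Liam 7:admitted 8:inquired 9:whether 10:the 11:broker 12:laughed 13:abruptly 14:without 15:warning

7

The displaced element is "Sam" (word 1).
It is linked across 2 clause boundaries (that → Ø).
It functions as the subject of "inquired", so the gap sits immediately after word 7 ("admitted").
Base order: The auditor claimed that Liam admitted that Sam inquired whether the broker laughed abruptly without warning.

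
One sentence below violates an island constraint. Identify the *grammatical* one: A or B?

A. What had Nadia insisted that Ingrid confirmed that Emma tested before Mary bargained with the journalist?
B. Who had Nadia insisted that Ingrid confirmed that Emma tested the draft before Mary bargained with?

A

In B, the wh-phrase is extracted from inside an adjunct island (introduced by "before"), which blocks movement.
In A, the extraction path crosses only that-complement boundaries, which are transparent.
So A is grammatical.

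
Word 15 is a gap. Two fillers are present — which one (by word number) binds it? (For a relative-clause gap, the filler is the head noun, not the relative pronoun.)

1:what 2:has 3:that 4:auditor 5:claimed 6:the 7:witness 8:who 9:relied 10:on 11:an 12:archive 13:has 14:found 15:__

1

The marked gap is the direct object of "found".
Its filler is the fronted wh-phrase "what", at word 1.
(The other dependency links word 7 to a gap after word 8.)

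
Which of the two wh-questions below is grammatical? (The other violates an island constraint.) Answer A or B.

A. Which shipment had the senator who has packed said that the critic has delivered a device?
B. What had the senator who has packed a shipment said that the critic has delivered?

In A, the wh-phrase is extracted from inside a complex-NP island (relative clause) (introduced by "who"), which blocks movement.
In B, the extraction path crosses only that-complement boundaries, which are transparent.
So B is grammatical.

B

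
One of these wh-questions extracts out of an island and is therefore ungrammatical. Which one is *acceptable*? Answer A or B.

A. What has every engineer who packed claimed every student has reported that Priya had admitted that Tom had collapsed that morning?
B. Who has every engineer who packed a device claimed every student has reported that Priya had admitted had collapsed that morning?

In A, the wh-phrase is extracted from inside a complex-NP island (relative clause) (introduced by "who"), which blocks movement.
In B, the extraction path crosses only that-complement boundaries, which are transparent.
So B is grammatical.

B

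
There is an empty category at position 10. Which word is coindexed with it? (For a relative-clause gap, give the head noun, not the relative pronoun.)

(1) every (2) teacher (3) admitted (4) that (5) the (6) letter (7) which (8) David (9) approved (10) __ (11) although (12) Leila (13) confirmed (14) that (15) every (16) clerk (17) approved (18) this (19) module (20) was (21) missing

The gap at 10 is the object of "approved", inside a relative clause.
The relative pronoun is "which" (word 7); it is bound by the head noun immediately before it.
Its filler is the head noun "letter", at word 6.

6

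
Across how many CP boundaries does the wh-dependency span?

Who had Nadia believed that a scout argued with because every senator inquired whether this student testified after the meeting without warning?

1

"who" is extracted from the PP object of "argued".
Boundaries crossed, outermost first: [that] — 1 in total.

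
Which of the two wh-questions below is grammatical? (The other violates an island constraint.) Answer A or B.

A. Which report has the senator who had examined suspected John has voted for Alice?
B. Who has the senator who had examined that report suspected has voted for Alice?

B

In A, the wh-phrase is extracted from inside a complex-NP island (relative clause) (introduced by "who"), which blocks movement.
In B, the extraction path crosses only that-complement boundaries, which are transparent.
So B is grammatical.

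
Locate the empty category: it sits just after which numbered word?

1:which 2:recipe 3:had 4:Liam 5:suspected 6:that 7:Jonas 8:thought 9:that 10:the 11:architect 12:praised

The displaced element is "which recipe" (word 2).
It is linked across 2 clause boundaries (that → that).
It functions as the direct object of "praised", so the gap sits immediately after word 12 ("praised").
Base order: Liam had suspected that Jonas thought that the architect praised which recipe.

12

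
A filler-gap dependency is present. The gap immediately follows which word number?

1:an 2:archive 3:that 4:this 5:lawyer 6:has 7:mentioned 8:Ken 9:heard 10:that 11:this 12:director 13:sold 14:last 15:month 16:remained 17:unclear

The displaced element is "an archive" (word 2).
It is linked across 2 clause boundaries (Ø → that).
It functions as the direct object of "sold", so the gap sits immediately after word 13 ("sold").
Base order: This lawyer has mentioned Ken heard that this director sold an archive last month.

13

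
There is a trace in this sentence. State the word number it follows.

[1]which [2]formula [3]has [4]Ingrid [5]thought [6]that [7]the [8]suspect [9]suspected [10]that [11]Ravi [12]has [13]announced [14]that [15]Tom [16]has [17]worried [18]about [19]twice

The displaced element is "which formula" (word 2).
It is linked across 3 clause boundaries (that → that → that).
It functions as the object of the preposition "about" of "worried", so the gap sits immediately after word 18 ("about").
Base order: Ingrid has thought that the suspect suspected that Ravi has announced that Tom has worried about which formula twice.

18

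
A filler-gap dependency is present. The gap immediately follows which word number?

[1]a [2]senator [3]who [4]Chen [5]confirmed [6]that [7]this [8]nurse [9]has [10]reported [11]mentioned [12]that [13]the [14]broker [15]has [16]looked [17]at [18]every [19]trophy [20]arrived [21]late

The displaced element is "a senator" (word 2).
It is linked across 2 clause boundaries (that → Ø).
It functions as the subject of "mentioned", so the gap sits immediately after word 10 ("reported").
Base order: Chen confirmed that this nurse has reported that a senator mentioned that the broker has looked at every trophy.

10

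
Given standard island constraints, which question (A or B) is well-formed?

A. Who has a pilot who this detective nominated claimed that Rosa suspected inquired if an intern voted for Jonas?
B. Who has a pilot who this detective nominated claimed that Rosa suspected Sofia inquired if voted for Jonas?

A

In B, the wh-phrase is extracted from inside a wh-island (introduced by "if"), which blocks movement.
In A, the extraction path crosses only that-complement boundaries, which are transparent.
So A is grammatical.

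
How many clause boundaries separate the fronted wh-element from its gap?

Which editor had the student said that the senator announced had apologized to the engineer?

"which editor" is extracted from the subject of "apologized".
Boundaries crossed, outermost first: [that], [Ø] — 2 in total.

2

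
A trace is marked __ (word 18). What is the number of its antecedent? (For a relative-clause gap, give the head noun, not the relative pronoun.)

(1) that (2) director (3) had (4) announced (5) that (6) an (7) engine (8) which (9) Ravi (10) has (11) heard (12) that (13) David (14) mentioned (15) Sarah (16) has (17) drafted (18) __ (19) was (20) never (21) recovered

7

The gap at 18 is the object of "drafted", inside a relative clause.
The relative pronoun is "which" (word 8); it is bound by the head noun immediately before it.
Its filler is the head noun "engine", at word 7.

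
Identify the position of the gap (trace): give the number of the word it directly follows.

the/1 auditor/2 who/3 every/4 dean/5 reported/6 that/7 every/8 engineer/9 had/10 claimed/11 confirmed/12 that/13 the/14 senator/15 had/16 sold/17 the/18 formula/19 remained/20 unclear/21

11

The displaced element is "the auditor" (word 2).
It is linked across 2 clause boundaries (that → Ø).
It functions as the subject of "confirmed", so the gap sits immediately after word 11 ("claimed").
Base order: Every dean reported that every engineer had claimed that the auditor confirmed that the senator had sold the formula.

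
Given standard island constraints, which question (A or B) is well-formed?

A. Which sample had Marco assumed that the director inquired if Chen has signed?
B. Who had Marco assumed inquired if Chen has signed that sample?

In A, the wh-phrase is extracted from inside a wh-island (introduced by "if"), which blocks movement.
In B, the extraction path crosses only that-complement boundaries, which are transparent.
So B is grammatical.

B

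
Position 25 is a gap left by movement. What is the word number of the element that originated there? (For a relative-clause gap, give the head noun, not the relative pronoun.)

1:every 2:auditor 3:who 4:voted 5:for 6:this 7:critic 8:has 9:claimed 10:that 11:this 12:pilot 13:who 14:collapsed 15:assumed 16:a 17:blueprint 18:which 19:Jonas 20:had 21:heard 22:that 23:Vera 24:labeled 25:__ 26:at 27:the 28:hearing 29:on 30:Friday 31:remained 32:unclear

17

The gap at 25 is the object of "labeled", inside a relative clause.
The relative pronoun is "which" (word 18); it is bound by the head noun immediately before it.
Its filler is the head noun "blueprint", at word 17.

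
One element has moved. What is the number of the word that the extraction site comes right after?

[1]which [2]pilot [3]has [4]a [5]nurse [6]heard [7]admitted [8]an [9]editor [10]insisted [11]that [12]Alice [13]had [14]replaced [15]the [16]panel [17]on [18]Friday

The displaced element is "which pilot" (word 2).
It is linked across 1 clause boundary (Ø).
It functions as the subject of "admitted", so the gap sits immediately after word 6 ("heard").
Base order: A nurse has heard which pilot admitted an editor insisted that Alice had replaced the panel on Friday.

6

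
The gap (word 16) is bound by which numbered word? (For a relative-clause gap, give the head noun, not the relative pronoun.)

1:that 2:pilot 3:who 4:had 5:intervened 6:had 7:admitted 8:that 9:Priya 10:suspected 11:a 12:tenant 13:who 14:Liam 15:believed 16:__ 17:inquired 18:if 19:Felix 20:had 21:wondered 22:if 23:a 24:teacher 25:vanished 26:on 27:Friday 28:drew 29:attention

12

The gap at 16 is the subject of "inquired", inside a relative clause.
The relative pronoun is "who" (word 13); it is bound by the head noun immediately before it.
Its filler is the head noun "tenant", at word 12.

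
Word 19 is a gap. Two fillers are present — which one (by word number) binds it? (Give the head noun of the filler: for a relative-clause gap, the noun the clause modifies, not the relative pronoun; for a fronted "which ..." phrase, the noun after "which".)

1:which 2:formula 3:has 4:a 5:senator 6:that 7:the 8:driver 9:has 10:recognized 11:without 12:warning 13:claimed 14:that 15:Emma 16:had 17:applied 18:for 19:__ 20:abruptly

The marked gap is the object of the preposition "for" of "applied".
Its filler is the fronted wh-phrase "which formula", at word 2.
(The other dependency links word 5 to a gap after word 10.)

2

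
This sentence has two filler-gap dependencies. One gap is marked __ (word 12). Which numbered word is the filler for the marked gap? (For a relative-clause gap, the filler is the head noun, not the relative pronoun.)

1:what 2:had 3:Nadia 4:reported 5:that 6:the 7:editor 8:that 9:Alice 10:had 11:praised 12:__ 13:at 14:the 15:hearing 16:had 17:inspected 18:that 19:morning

7

The marked gap is inside the relative clause, the direct object of "praised".
Its filler is the head noun "editor" (via "that"), at word 7.
(The other dependency links word 1 to a gap after word 17.)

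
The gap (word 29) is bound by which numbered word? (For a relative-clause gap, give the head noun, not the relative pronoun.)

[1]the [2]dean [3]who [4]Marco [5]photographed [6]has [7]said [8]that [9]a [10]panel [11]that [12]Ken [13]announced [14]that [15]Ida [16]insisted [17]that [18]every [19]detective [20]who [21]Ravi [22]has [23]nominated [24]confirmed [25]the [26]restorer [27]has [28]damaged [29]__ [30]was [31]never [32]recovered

10

The gap at 29 is the object of "damaged", inside a relative clause.
The relative pronoun is "that" (word 11); it is bound by the head noun immediately before it.
Its filler is the head noun "panel", at word 10.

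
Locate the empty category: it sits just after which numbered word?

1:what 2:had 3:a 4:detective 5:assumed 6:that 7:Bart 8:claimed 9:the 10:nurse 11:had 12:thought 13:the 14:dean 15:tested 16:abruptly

The displaced element is "what" (word 1).
It is linked across 3 clause boundaries (that → Ø → Ø).
It functions as the direct object of "tested", so the gap sits immediately after word 15 ("tested").
Base order: A detective had assumed that Bart claimed the nurse had thought the dean tested what abruptly.

15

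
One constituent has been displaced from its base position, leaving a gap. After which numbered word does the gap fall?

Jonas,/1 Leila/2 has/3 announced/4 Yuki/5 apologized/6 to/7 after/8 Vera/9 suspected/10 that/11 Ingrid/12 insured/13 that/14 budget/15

The displaced element is "Jonas" (word 1).
It is linked across 1 clause boundary (Ø).
It functions as the object of the preposition "to" of "apologized", so the gap sits immediately after word 7 ("to").
Base order: Leila has announced Yuki apologized to Jonas after Vera suspected that Ingrid insured that budget.

7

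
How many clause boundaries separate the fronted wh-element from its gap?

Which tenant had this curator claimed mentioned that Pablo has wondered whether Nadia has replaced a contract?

1

"which tenant" is extracted from the subject of "mentioned".
Boundaries crossed, outermost first: [Ø] — 1 in total.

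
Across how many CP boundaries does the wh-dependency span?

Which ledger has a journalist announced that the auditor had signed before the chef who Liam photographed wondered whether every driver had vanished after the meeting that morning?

"which ledger" is extracted from the object of "signed".
Boundaries crossed, outermost first: [that] — 1 in total.

1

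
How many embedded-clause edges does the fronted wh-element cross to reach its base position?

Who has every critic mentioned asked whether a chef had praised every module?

"who" is extracted from the subject of "asked".
Boundaries crossed, outermost first: [Ø] — 1 in total.

1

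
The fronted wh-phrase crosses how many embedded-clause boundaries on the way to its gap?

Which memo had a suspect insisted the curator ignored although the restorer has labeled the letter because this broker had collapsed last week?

"which memo" is extracted from the object of "ignored".
Boundaries crossed, outermost first: [Ø] — 1 in total.

1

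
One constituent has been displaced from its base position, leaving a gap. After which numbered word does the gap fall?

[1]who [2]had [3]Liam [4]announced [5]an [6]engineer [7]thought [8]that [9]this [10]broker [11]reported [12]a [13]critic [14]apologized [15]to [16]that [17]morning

The displaced element is "who" (word 1).
It is linked across 3 clause boundaries (Ø → that → Ø).
It functions as the object of the preposition "to" of "apologized", so the gap sits immediately after word 15 ("to").
Base order: Liam had announced an engineer thought that this broker reported a critic apologized to who that morning.

15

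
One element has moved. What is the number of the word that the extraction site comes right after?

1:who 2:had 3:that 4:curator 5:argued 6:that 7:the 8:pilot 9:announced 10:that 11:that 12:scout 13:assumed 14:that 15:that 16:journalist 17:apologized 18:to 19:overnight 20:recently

18

The displaced element is "who" (word 1).
It is linked across 3 clause boundaries (that → that → that).
It functions as the object of the preposition "to" of "apologized", so the gap sits immediately after word 18 ("to").
Base order: That curator had argued that the pilot announced that that scout assumed that that journalist apologized to who overnight recently.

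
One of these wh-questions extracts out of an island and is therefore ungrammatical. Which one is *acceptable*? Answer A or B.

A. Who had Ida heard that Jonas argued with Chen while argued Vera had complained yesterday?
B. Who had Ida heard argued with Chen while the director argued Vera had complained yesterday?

B

In A, the wh-phrase is extracted from inside an adjunct island (introduced by "while"), which blocks movement.
In B, the extraction path crosses only that-complement boundaries, which are transparent.
So B is grammatical.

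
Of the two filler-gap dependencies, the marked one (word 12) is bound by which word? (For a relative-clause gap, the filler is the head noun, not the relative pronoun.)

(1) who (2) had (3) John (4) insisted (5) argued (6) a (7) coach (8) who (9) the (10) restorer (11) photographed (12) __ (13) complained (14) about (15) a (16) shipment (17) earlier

The marked gap is inside the relative clause, the direct object of "photographed".
Its filler is the head noun "coach" (via "who"), at word 7.
(The other dependency links word 1 to a gap after word 4.)

7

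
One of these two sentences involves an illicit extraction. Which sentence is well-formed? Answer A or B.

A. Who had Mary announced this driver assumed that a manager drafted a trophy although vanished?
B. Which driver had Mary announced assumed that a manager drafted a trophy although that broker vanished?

In A, the wh-phrase is extracted from inside an adjunct island (introduced by "although"), which blocks movement.
In B, the extraction path crosses only that-complement boundaries, which are transparent.
So B is grammatical.

B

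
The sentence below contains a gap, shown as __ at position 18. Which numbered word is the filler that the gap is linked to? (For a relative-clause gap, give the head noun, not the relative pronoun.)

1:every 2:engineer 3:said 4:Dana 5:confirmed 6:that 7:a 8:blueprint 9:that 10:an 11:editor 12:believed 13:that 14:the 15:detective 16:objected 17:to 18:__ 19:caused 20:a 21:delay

8

The gap at 18 is the prepositional object of "objected", inside a relative clause.
The relative pronoun is "that" (word 9); it is bound by the head noun immediately before it.
Its filler is the head noun "blueprint", at word 8.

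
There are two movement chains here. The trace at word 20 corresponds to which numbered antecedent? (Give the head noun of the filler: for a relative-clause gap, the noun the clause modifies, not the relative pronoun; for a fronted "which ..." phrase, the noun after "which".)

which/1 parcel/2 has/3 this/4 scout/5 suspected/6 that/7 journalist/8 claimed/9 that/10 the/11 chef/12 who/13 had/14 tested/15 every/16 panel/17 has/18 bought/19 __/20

The marked gap is the direct object of "bought".
Its filler is the fronted wh-phrase "which parcel", at word 2.
(The other dependency links word 12 to a gap after word 13.)

2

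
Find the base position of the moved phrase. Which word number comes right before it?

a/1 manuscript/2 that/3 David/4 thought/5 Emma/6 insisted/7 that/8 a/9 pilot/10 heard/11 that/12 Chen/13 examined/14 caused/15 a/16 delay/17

14

The displaced element is "a manuscript" (word 2).
It is linked across 3 clause boundaries (Ø → that → that).
It functions as the direct object of "examined", so the gap sits immediately after word 14 ("examined").
Base order: David thought Emma insisted that a pilot heard that Chen examined a manuscript.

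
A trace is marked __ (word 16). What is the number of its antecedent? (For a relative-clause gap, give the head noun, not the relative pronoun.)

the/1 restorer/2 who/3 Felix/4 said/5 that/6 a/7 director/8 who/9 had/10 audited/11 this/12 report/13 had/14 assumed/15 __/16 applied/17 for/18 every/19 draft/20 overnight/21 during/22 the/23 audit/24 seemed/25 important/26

The gap at 16 is the subject of "applied", inside a relative clause.
The relative pronoun is "who" (word 3); it is bound by the head noun immediately before it.
Its filler is the head noun "restorer", at word 2.

2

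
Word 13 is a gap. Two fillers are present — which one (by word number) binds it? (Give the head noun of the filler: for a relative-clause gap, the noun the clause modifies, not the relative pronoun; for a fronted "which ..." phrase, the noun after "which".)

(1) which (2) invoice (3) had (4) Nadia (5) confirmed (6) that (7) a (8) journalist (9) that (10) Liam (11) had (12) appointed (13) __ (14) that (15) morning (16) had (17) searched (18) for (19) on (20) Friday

8

The marked gap is inside the relative clause, the direct object of "appointed".
Its filler is the head noun "journalist" (via "that"), at word 8.
(The other dependency links word 2 to a gap after word 18.)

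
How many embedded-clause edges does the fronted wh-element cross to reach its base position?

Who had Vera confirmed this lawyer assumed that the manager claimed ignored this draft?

3

"who" is extracted from the subject of "ignored".
Boundaries crossed, outermost first: [Ø], [that], [Ø] — 3 in total.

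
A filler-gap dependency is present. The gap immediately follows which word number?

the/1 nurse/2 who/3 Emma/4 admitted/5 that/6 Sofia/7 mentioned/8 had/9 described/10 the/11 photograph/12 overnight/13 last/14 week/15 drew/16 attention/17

8

The displaced element is "the nurse" (word 2).
It is linked across 2 clause boundaries (that → Ø).
It functions as the subject of "described", so the gap sits immediately after word 8 ("mentioned").
Base order: Emma admitted that Sofia mentioned that the nurse had described the photograph overnight last week.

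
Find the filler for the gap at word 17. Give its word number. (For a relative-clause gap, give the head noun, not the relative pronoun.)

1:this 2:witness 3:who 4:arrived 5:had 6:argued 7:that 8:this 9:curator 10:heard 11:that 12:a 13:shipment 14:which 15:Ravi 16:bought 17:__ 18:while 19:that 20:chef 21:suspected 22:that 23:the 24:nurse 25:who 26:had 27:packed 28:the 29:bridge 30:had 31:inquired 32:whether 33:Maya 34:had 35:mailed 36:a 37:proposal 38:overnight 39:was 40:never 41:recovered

13

The gap at 17 is the object of "bought", inside a relative clause.
The relative pronoun is "which" (word 14); it is bound by the head noun immediately before it.
Its filler is the head noun "shipment", at word 13.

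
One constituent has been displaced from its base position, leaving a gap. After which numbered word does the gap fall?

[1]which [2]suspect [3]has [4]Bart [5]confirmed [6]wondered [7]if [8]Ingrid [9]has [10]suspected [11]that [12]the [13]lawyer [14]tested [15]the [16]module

The displaced element is "which suspect" (word 2).
It is linked across 1 clause boundary (Ø).
It functions as the subject of "wondered", so the gap sits immediately after word 5 ("confirmed").
Base order: Bart has confirmed that which suspect wondered if Ingrid has suspected that the lawyer tested the module.

5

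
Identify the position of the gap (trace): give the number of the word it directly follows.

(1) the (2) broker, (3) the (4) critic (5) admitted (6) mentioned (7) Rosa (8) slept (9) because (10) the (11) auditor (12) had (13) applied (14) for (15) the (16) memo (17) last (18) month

5

The displaced element is "the broker" (word 2).
It is linked across 1 clause boundary (Ø).
It functions as the subject of "mentioned", so the gap sits immediately after word 5 ("admitted").
Base order: The critic admitted that the broker mentioned Rosa slept because the auditor had applied for the memo last month.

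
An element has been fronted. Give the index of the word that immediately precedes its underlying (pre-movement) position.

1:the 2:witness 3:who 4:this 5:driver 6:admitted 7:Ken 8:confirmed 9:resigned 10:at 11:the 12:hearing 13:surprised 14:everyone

The displaced element is "the witness" (word 2).
It is linked across 2 clause boundaries (Ø → Ø).
It functions as the subject of "resigned", so the gap sits immediately after word 8 ("confirmed").
Base order: This driver admitted Ken confirmed that the witness resigned at the hearing.

8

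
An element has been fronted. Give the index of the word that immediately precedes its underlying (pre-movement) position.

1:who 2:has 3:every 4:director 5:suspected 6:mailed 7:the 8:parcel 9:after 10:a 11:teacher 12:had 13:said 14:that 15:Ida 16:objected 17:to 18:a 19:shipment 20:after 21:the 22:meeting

5

The displaced element is "who" (word 1).
It is linked across 1 clause boundary (Ø).
It functions as the subject of "mailed", so the gap sits immediately after word 5 ("suspected").
Base order: Every director has suspected that who mailed the parcel after a teacher had said that Ida objected to a shipment after the meeting.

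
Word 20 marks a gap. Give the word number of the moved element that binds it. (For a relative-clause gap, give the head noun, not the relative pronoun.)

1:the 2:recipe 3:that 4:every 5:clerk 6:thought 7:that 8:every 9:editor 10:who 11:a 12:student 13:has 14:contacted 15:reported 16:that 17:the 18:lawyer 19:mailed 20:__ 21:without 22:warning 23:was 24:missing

The gap at 20 is the object of "mailed", inside a relative clause.
The relative pronoun is "that" (word 3); it is bound by the head noun immediately before it.
Its filler is the head noun "recipe", at word 2.

2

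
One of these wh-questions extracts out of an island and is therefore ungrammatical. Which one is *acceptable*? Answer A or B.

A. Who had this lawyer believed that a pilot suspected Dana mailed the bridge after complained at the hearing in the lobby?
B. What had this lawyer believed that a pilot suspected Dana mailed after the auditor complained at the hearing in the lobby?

In A, the wh-phrase is extracted from inside an adjunct island (introduced by "after"), which blocks movement.
In B, the extraction path crosses only that-complement boundaries, which are transparent.
So B is grammatical.

B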